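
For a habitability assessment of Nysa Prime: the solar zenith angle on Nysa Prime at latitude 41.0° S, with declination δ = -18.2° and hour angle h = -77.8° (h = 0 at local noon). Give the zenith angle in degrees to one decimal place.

θ_z = 69.1°

cos θ_z = sin φ sin δ + cos φ cos δ cos h = 0.204910 + 0.151510 = 0.356420.
θ_z = arccos(0.356420) = 69.1°.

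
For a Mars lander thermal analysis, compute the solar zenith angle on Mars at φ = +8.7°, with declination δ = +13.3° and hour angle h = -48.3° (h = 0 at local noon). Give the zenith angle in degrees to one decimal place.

cos θ_z = sin φ sin δ + cos φ cos δ cos h = 0.034798 + 0.639939 = 0.674737.
θ_z = arccos(0.674737) = 47.6°.

θ_z = 47.6°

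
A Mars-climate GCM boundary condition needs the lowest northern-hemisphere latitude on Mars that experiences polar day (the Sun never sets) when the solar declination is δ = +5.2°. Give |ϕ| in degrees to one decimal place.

|ϕ| = 84.8°

Polar day requires cos h₀ = −tan ϕ tan δ ≤ −1, i.e. tan ϕ tan δ ≥ 1.
The boundary is |tan ϕ| · |tan δ| = 1, so |ϕ| = 90° − |δ| = 90° − 5.2° = 84.8° in the northern hemisphere.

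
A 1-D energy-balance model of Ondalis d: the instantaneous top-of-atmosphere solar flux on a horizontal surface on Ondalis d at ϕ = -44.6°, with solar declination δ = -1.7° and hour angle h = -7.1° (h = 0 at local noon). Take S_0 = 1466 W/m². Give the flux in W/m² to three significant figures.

cos θ_z = sin ϕ sin δ + cos ϕ cos δ cos h = 0.020830 + 0.706255 = 0.727085.
Flux = S_0 · cos θ_z = 1466 × 0.727085 = 1066 W/m².

1.07e+03 W/m²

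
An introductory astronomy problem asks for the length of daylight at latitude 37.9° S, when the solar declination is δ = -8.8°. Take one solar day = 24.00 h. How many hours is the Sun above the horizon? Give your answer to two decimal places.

cos H₀ = −tan φ · tan δ = −tan(-37.9°) × tan(-8.800°) = -0.1205, so H₀ = 1.6916 rad = 96.92°.
Daylight = 2H₀/(2π) × 24.00 h = (1.6916/π) × 24.00 = 12.92 h.

12.92 h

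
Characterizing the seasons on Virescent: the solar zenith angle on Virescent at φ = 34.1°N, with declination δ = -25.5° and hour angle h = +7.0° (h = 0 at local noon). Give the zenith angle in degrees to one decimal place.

θ_z = 60.0°

cos θ_z = sin φ sin δ + cos φ cos δ cos h = -0.241361 + 0.741824 = 0.500463.
θ_z = arccos(0.500463) = 60.0°.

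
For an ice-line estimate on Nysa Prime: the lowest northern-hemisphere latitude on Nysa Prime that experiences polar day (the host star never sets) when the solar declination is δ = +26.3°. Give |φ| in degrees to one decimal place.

Polar day requires cos H₀ = −tan φ tan δ ≤ −1, i.e. tan φ tan δ ≥ 1.
The boundary is |tan φ| · |tan δ| = 1, so |φ| = 90° − |δ| = 90° − 26.3° = 63.7° in the northern hemisphere.

|φ| = 63.7°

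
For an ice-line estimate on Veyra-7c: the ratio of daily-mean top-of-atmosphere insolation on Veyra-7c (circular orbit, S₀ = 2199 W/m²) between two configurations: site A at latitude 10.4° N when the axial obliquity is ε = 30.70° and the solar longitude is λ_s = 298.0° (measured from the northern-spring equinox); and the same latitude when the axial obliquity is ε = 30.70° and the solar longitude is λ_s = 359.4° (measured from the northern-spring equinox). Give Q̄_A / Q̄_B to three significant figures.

— Configuration A (φ=+10.4°):
Solar declination: sin δ = sin ε · sin λ_s = sin 30.70° × sin 298.0° = -0.45078, so δ = -26.794°.
cos H₀ = −tan(+10.4°) tan(-26.794°) = 0.0927, H₀ = 1.4780 rad.
Bracket: H₀ sin φ sin δ + cos φ cos δ sin H₀ = 1.4780×0.18052×-0.45078 + 0.98357×0.89263×0.99570 = -0.120272 + 0.874189 = 0.753917.
Q̄ = (S₀/π) × [bracket] = (2199/π) × 0.753917 = 527.71 W/m².
— Configuration B (φ=+10.4°):
Solar declination: sin δ = sin ε · sin λ_s = sin 30.70° × sin 359.4° = -0.00535, so δ = -0.306°.
cos H₀ = −tan(+10.4°) tan(-0.306°) = 0.0010, H₀ = 1.5698 rad.
Bracket: H₀ sin φ sin δ + cos φ cos δ sin H₀ = 1.5698×0.18052×-0.00535 + 0.98357×0.99999×1.00000 = -0.001516 + 0.983560 = 0.982044.
Q̄ = (S₀/π) × [bracket] = (2199/π) × 0.982044 = 687.39 W/m².
Ratio Q̄_A / Q̄_B = 527.71 / 687.39 = 0.7677.

Q̄_A / Q̄_B ≈ 0.768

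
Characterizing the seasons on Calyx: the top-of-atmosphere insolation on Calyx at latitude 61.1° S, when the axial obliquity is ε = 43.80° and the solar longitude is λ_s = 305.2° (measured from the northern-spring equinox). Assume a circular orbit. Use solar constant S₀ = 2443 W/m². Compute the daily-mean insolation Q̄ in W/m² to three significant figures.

Q̄ ≈ 1.21e+03 W/m²

Solar declination: sin δ = sin ε · sin λ_s = sin 43.80° × sin 305.2° = -0.56558, so δ = -34.443°.
cos H₀ = −tan(-61.1°) tan(-34.443°) = -1.2423 ≤ −1 ⇒ polar day, H₀ = π.
Bracket: H₀ sin φ sin δ + cos φ cos δ sin H₀ = 3.1416×-0.87546×-0.56558 + 0.48328×0.82469×0.00000 = 1.555540 + 0.000000 = 1.555540.
Q̄ = (S₀/π) × [bracket] = (2443/π) × 1.555540 = 1210 W/m².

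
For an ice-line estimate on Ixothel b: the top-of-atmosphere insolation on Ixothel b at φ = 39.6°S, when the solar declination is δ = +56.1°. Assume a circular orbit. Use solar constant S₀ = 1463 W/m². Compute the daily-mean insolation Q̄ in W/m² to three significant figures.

Q̄ ≈ 0.00 W/m²

cos H₀ = −tan(-39.6°) tan(+56.100°) = 1.2311 ≥ 1 ⇒ polar night, H₀ = 0 and Q̄ = 0.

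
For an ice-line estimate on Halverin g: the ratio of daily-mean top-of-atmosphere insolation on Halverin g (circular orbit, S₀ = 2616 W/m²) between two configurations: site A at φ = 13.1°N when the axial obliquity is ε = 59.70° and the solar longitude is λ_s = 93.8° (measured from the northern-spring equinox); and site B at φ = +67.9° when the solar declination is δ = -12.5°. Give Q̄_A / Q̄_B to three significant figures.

Q̄_A / Q̄_B ≈ 7.74

— Configuration A (φ=+13.1°):
Solar declination: sin δ = sin ε · sin λ_s = sin 59.70° × sin 93.8° = 0.86150, so δ = +59.485°.
cos H₀ = −tan(+13.1°) tan(+59.485°) = -0.3948, H₀ = 1.9767 rad.
Bracket: H₀ sin φ sin δ + cos φ cos δ sin H₀ = 1.9767×0.22665×0.86150 + 0.97398×0.50776×0.91876 = 0.385968 + 0.454371 = 0.840339.
Q̄ = (S₀/π) × [bracket] = (2616/π) × 0.840339 = 699.75 W/m².
— Configuration B (φ=+67.9°):
cos H₀ = −tan(+67.9°) tan(-12.500°) = 0.5460, H₀ = 0.9933 rad.
Bracket: H₀ sin φ sin δ + cos φ cos δ sin H₀ = 0.9933×0.92653×-0.21644 + 0.37622×0.97630×0.83781 = -0.199195 + 0.307731 = 0.108536.
Q̄ = (S₀/π) × [bracket] = (2616/π) × 0.108536 = 90.378 W/m².
Ratio Q̄_A / Q̄_B = 699.75 / 90.378 = 7.742.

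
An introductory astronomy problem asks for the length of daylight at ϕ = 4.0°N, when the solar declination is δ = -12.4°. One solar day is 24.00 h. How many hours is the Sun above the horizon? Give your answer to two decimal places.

11.88 h

cos h₀ = −tan ϕ · tan δ = −tan(+4.0°) × tan(-12.400°) = 0.0154, so h₀ = 1.5554 rad = 89.12°.
Daylight = 2h₀/(2π) × 24.00 h = (1.5554/π) × 24.00 = 11.88 h.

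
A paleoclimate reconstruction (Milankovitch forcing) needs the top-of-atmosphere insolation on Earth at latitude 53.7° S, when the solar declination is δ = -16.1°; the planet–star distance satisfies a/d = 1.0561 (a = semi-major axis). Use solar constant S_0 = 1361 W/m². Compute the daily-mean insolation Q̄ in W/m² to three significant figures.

cos h₀ = −tan(-53.7°) tan(-16.100°) = -0.3929, h₀ = 1.9746 rad.
Bracket: h₀ sin ϕ sin δ + cos ϕ cos δ sin h₀ = 1.9746×-0.80593×-0.27731 + 0.59201×0.96078×0.91957 = 0.441308 + 0.523043 = 0.964351.
Inverse-square distance factor (a/d)² = 1.0561² = 1.115347.
Q̄ = (S_0/π) × 1.115347 × [bracket] = (1361/π) × 1.115347 × 0.964351 = 466.0 W/m².

Q̄ ≈ 466 W/m²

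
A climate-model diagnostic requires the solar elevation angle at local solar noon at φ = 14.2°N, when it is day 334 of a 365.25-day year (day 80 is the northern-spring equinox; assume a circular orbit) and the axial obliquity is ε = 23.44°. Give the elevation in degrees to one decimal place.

53.8°

Solar longitude: λ_s = 360° × (334 − 80)/365.25 = 250.349°.
sin δ = sin 23.44° × sin 250.349° = -0.37462, so δ = -22.001°.
At local noon the hour angle is zero, so the zenith angle equals |φ − δ| = |+14.2° − (-22.001°)| = 36.201°.
Elevation = 90° − 36.201° = 53.8°.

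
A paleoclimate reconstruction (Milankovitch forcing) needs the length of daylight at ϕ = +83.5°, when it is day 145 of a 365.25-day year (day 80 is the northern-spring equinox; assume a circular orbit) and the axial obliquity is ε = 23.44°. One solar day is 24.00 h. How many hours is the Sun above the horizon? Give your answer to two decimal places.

24.00 h

Solar longitude: L_s = 360° × (145 − 80)/365.25 = 64.066°.
sin δ = sin 23.44° × sin 64.066° = 0.35773, so δ = +20.961°.
Sunrise equation: cos h₀ = −tan ϕ · tan δ = -3.3622 ≤ −1, so the Sun never sets (polar day) and h₀ = π.
Daylight = 2h₀/(2π) × 24.00 h = (3.1416/π) × 24.00 = 24.00 h.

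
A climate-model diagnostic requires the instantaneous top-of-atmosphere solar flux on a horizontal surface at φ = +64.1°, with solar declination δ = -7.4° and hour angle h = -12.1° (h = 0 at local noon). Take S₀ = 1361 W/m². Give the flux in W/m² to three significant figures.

419 W/m²

cos θ_z = sin φ sin δ + cos φ cos δ cos h = -0.115859 + 0.423540 = 0.307681.
Flux = S₀ · cos θ_z = 1361 × 0.307681 = 418.8 W/m².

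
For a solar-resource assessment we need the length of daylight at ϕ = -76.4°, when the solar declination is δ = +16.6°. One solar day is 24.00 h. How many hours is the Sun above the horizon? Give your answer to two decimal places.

cos h₀ = −tan ϕ · tan δ = 1.2323 ≥ 1, so the Sun never rises (polar night) and h₀ = 0.
Daylight = 2h₀/(2π) × 24.00 h = (0.0000/π) × 24.00 = 0.00 h.

0.00 h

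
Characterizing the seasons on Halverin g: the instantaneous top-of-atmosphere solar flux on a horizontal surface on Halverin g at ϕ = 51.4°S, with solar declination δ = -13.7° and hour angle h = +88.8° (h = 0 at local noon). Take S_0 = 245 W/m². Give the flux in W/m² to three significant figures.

cos θ_z = sin ϕ sin δ + cos ϕ cos δ cos h = 0.185094 + 0.012694 = 0.197788.
Flux = S_0 · cos θ_z = 245 × 0.197788 = 48.46 W/m².

48.5 W/m²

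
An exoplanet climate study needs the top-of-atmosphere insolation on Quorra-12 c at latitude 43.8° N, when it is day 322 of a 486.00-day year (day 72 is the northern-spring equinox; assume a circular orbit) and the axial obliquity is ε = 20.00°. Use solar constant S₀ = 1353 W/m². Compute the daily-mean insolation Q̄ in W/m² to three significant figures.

Solar longitude: λ_s = 360° × (322 − 72)/486.00 = 185.185°.
sin δ = sin 20.00° × sin 185.185° = -0.03091, so δ = -1.771°.
cos H₀ = −tan(+43.8°) tan(-1.771°) = 0.0297, H₀ = 1.5411 rad.
Bracket: H₀ sin φ sin δ + cos φ cos δ sin H₀ = 1.5411×0.69214×-0.03091 + 0.72176×0.99952×0.99956 = -0.032970 + 0.721096 = 0.688126.
Q̄ = (S₀/π) × [bracket] = (1353/π) × 0.688126 = 296.4 W/m².

Q̄ ≈ 296 W/m²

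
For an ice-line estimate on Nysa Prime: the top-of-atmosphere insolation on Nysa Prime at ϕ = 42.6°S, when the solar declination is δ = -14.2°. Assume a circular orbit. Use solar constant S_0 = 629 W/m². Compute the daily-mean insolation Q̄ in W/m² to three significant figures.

cos h₀ = −tan(-42.6°) tan(-14.200°) = -0.2327, h₀ = 1.8056 rad.
Bracket: h₀ sin ϕ sin δ + cos ϕ cos δ sin h₀ = 1.8056×-0.67688×-0.24531 + 0.73610×0.96945×0.97255 = 0.299812 + 0.694023 = 0.993835.
Q̄ = (S_0/π) × [bracket] = (629/π) × 0.993835 = 199.0 W/m².

Q̄ ≈ 199 W/m²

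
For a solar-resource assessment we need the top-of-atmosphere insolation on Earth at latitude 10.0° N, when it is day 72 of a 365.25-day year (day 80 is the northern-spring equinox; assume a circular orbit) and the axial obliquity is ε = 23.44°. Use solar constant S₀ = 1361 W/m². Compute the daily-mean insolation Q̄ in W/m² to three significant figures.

Solar longitude: λ_s = 360° × (72 − 80)/365.25 = -7.885°, i.e. -7.885° + 360° = 352.115°.
sin δ = sin 23.44° × sin 352.115° = -0.05457, so δ = -3.128°.
cos H₀ = −tan(+10.0°) tan(-3.128°) = 0.0096, H₀ = 1.5612 rad.
Bracket: H₀ sin φ sin δ + cos φ cos δ sin H₀ = 1.5612×0.17365×-0.05457 + 0.98481×0.99851×0.99995 = -0.014794 + 0.983293 = 0.968499.
Q̄ = (S₀/π) × [bracket] = (1361/π) × 0.968499 = 419.6 W/m².

Q̄ ≈ 420 W/m²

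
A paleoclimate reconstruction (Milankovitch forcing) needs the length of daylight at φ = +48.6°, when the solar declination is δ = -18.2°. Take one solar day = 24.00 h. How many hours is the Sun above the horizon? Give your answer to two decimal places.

cos H₀ = −tan φ · tan δ = −tan(+48.6°) × tan(-18.200°) = 0.3729, so H₀ = 1.1886 rad = 68.10°.
Daylight = 2H₀/(2π) × 24.00 h = (1.1886/π) × 24.00 = 9.08 h.

9.08 h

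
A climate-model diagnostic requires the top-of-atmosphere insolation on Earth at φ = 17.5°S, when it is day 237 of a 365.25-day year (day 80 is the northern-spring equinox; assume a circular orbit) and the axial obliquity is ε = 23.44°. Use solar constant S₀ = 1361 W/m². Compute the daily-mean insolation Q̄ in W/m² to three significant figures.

Q̄ ≈ 373 W/m²

Solar longitude: λ_s = 360° × (237 − 80)/365.25 = 154.743°.
sin δ = sin 23.44° × sin 154.743° = 0.16973, so δ = +9.772°.
cos H₀ = −tan(-17.5°) tan(+9.772°) = 0.0543, H₀ = 1.5165 rad.
Bracket: H₀ sin φ sin δ + cos φ cos δ sin H₀ = 1.5165×-0.30071×0.16973 + 0.95372×0.98549×0.99852 = -0.077401 + 0.938490 = 0.861089.
Q̄ = (S₀/π) × [bracket] = (1361/π) × 0.861089 = 373.0 W/m².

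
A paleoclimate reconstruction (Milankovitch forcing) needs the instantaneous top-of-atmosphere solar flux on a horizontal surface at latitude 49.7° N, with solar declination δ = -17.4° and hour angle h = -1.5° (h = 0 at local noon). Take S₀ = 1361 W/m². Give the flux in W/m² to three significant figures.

529 W/m²

cos θ_z = sin φ sin δ + cos φ cos δ cos h = -0.228069 + 0.616981 = 0.388912.
Flux = S₀ · cos θ_z = 1361 × 0.388912 = 529.3 W/m².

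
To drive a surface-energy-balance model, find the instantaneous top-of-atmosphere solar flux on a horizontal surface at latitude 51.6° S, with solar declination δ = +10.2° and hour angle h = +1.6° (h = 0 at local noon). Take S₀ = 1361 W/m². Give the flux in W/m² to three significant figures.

643 W/m²

cos θ_z = sin φ sin δ + cos φ cos δ cos h = -0.138780 + 0.611093 = 0.472313.
Flux = S₀ · cos θ_z = 1361 × 0.472313 = 642.8 W/m².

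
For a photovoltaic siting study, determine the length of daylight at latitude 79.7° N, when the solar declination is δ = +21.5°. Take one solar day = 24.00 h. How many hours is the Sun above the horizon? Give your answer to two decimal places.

Sunrise equation: cos h₀ = −tan ϕ · tan δ = -2.1675 ≤ −1, so the Sun never sets (polar day) and h₀ = π.
Daylight = 2h₀/(2π) × 24.00 h = (3.1416/π) × 24.00 = 24.00 h.

24.00 h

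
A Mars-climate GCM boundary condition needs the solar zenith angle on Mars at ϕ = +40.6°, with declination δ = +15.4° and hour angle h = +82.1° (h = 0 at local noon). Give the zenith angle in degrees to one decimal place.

θ_z = 74.1°

cos θ_z = sin ϕ sin δ + cos ϕ cos δ cos h = 0.172817 + 0.100611 = 0.273428.
θ_z = arccos(0.273428) = 74.1°.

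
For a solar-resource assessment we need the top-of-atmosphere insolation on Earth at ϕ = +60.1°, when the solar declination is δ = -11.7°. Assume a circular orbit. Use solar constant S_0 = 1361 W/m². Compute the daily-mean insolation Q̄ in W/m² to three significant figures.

Q̄ ≈ 106 W/m²

cos h₀ = −tan(+60.1°) tan(-11.700°) = 0.3601, h₀ = 1.2024 rad.
Bracket: h₀ sin ϕ sin δ + cos ϕ cos δ sin h₀ = 1.2024×0.86690×-0.20279 + 0.49849×0.97922×0.93290 = -0.211380 + 0.455378 = 0.243998.
Q̄ = (S_0/π) × [bracket] = (1361/π) × 0.243998 = 105.7 W/m².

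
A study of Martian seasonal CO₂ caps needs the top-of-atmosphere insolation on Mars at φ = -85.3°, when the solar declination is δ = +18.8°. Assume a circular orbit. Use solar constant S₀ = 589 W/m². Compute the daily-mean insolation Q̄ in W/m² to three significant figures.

Q̄ ≈ 0.00 W/m²

cos H₀ = −tan(-85.3°) tan(+18.800°) = 4.1407 ≥ 1 ⇒ polar night, H₀ = 0 and Q̄ = 0.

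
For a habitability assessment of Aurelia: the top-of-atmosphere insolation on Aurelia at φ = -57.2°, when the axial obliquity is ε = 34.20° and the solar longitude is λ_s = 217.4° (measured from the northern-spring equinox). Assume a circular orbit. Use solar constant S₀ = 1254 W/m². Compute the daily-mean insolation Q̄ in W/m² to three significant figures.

Solar declination: sin δ = sin ε · sin λ_s = sin 34.20° × sin 217.4° = -0.34140, so δ = -19.962°.
cos H₀ = −tan(-57.2°) tan(-19.962°) = -0.5636, H₀ = 2.1695 rad.
Bracket: H₀ sin φ sin δ + cos φ cos δ sin H₀ = 2.1695×-0.84057×-0.34140 + 0.54171×0.93992×0.82604 = 0.622583 + 0.420590 = 1.043173.
Q̄ = (S₀/π) × [bracket] = (1254/π) × 1.043173 = 416.4 W/m².

Q̄ ≈ 416 W/m²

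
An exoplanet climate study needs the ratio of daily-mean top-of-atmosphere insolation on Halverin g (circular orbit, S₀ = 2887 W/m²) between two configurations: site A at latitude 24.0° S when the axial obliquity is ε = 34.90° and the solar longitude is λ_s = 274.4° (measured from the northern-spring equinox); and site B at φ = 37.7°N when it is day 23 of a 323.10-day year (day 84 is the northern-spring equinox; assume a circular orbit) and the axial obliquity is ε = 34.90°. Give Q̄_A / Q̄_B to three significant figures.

— Configuration A (φ=-24.0°):
Solar declination: sin δ = sin ε · sin λ_s = sin 34.90° × sin 274.4° = -0.57046, so δ = -34.782°.
cos H₀ = −tan(-24.0°) tan(-34.782°) = -0.3092, H₀ = 1.8852 rad.
Bracket: H₀ sin φ sin δ + cos φ cos δ sin H₀ = 1.8852×-0.40674×-0.57046 + 0.91355×0.82133×0.95098 = 0.437421 + 0.713545 = 1.150966.
Q̄ = (S₀/π) × [bracket] = (2887/π) × 1.150966 = 1057.7 W/m².
— Configuration B (φ=+37.7°):
Solar longitude: λ_s = 360° × (23 − 84)/323.10 = -67.967°, i.e. -67.967° + 360° = 292.033°.
sin δ = sin 34.90° × sin 292.033° = -0.53036, so δ = -32.030°.
cos H₀ = −tan(+37.7°) tan(-32.030°) = 0.4835, H₀ = 1.0661 rad.
Bracket: H₀ sin φ sin δ + cos φ cos δ sin H₀ = 1.0661×0.61153×-0.53036 + 0.79122×0.84777×0.87534 = -0.345769 + 0.587154 = 0.241385.
Q̄ = (S₀/π) × [bracket] = (2887/π) × 0.241385 = 221.82 W/m².
Ratio Q̄_A / Q̄_B = 1057.7 / 221.82 = 4.768.

Q̄_A / Q̄_B ≈ 4.77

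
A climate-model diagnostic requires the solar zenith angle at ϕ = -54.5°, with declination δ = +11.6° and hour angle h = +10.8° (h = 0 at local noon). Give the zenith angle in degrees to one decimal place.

cos θ_z = sin ϕ sin δ + cos ϕ cos δ cos h = -0.163701 + 0.558766 = 0.395065.
θ_z = arccos(0.395065) = 66.7°.

θ_z = 66.7°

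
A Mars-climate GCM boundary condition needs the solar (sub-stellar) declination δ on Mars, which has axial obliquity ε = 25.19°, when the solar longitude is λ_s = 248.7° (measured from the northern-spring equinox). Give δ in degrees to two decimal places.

δ = -23.36°

sin δ = sin ε · sin λ_s = sin 25.19° × sin 248.7° = -0.396548.
δ = arcsin(-0.396548) = -23.36°.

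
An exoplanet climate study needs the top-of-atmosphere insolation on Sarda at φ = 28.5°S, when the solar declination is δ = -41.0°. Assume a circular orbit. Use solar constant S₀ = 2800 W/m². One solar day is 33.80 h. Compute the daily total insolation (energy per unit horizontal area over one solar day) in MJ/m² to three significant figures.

133 MJ/m²

cos H₀ = −tan(-28.5°) tan(-41.000°) = -0.4720, H₀ = 2.0623 rad.
Bracket: H₀ sin φ sin δ + cos φ cos δ sin H₀ = 2.0623×-0.47716×-0.65606 + 0.87882×0.75471×0.88161 = 0.645594 + 0.584732 = 1.230326.
Q̄ = (S₀/π) × [bracket] = (2800/π) × 1.230326 = 1096.5 W/m².
Daily total = Q̄ × 33.80 h × 3600 s/h = 1096.5 × 33.80 × 3600 / 10⁶ = 133.4 MJ/m².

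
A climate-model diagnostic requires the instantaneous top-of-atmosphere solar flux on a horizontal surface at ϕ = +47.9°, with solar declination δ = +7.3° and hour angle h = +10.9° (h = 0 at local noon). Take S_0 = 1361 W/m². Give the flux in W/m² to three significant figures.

1.02e+03 W/m²

cos θ_z = sin ϕ sin δ + cos ϕ cos δ cos h = 0.094279 + 0.652995 = 0.747274.
Flux = S_0 · cos θ_z = 1361 × 0.747274 = 1017 W/m².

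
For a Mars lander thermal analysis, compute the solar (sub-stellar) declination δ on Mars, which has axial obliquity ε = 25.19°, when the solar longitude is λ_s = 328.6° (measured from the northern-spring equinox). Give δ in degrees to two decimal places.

δ = -12.81°

sin δ = sin ε · sin λ_s = sin 25.19° × sin 328.6° = -0.221753.
δ = arcsin(-0.221753) = -12.81°.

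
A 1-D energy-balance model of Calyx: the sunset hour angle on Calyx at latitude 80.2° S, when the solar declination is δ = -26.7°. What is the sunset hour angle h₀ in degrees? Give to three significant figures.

Sunrise equation: cos h₀ = −tan ϕ · tan δ = -2.9118 ≤ −1, so the host star never sets (polar day) and h₀ = π.

h₀ = 180°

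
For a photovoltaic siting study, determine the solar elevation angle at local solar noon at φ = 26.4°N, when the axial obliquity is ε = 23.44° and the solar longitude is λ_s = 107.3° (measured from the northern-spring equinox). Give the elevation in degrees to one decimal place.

85.9°

Solar declination: sin δ = sin ε · sin λ_s = sin 23.44° × sin 107.3° = 0.37979, so δ = +22.321°.
At local noon the hour angle is zero, so the zenith angle equals |φ − δ| = |+26.4° − (+22.321°)| = 4.079°.
Elevation = 90° − 4.079° = 85.9°.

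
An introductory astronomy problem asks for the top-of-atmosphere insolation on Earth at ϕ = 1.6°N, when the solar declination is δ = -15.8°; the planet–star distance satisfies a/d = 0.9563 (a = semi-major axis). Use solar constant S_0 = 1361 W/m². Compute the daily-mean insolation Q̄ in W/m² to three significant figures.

cos h₀ = −tan(+1.6°) tan(-15.800°) = 0.0079, h₀ = 1.5629 rad.
Bracket: h₀ sin ϕ sin δ + cos ϕ cos δ sin h₀ = 1.5629×0.02792×-0.27228 + 0.99961×0.96222×0.99997 = -0.011881 + 0.961816 = 0.949935.
Inverse-square distance factor (a/d)² = 0.9563² = 0.914510.
Q̄ = (S_0/π) × 0.914510 × [bracket] = (1361/π) × 0.914510 × 0.949935 = 376.3 W/m².

Q̄ ≈ 376 W/m²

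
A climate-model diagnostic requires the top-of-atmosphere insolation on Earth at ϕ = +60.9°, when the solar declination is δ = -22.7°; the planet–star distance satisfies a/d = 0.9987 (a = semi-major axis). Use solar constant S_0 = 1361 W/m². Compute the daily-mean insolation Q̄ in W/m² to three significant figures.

Q̄ ≈ 22.9 W/m²

cos h₀ = −tan(+60.9°) tan(-22.700°) = 0.7516, h₀ = 0.7204 rad.
Bracket: h₀ sin ϕ sin δ + cos ϕ cos δ sin h₀ = 0.7204×0.87377×-0.38591 + 0.48634×0.92254×0.65967 = -0.242916 + 0.295973 = 0.053057.
Inverse-square distance factor (a/d)² = 0.9987² = 0.997402.
Q̄ = (S_0/π) × 0.997402 × [bracket] = (1361/π) × 0.997402 × 0.053057 = 22.93 W/m².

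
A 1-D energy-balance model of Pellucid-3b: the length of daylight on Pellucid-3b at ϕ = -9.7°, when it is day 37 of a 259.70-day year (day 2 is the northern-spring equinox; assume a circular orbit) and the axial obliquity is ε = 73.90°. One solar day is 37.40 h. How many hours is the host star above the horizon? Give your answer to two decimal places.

Solar longitude: L_s = 360° × (37 − 2)/259.70 = 48.518°.
sin δ = sin 73.90° × sin 48.518° = 0.71978, so δ = +46.036°.
cos h₀ = −tan ϕ · tan δ = −tan(-9.7°) × tan(+46.036°) = 0.1772, so h₀ = 1.3926 rad = 79.79°.
Daylight = 2h₀/(2π) × 37.40 h = (1.3926/π) × 37.40 = 16.58 h.

16.58 h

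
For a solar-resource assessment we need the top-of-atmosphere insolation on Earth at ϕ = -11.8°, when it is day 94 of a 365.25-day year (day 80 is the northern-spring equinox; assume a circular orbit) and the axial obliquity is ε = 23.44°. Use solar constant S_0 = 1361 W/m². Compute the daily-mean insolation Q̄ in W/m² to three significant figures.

Solar longitude: L_s = 360° × (94 − 80)/365.25 = 13.799°.
sin δ = sin 23.44° × sin 13.799° = 0.09488, so δ = +5.444°.
cos h₀ = −tan(-11.8°) tan(+5.444°) = 0.0199, h₀ = 1.5509 rad.
Bracket: h₀ sin ϕ sin δ + cos ϕ cos δ sin h₀ = 1.5509×-0.20450×0.09488 + 0.97887×0.99549×0.99980 = -0.030092 + 0.974260 = 0.944168.
Q̄ = (S_0/π) × [bracket] = (1361/π) × 0.944168 = 409.0 W/m².

Q̄ ≈ 409 W/m²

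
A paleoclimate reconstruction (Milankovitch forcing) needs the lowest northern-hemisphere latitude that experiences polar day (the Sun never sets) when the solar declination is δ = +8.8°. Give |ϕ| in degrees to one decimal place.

Polar day requires cos h₀ = −tan ϕ tan δ ≤ −1, i.e. tan ϕ tan δ ≥ 1.
The boundary is |tan ϕ| · |tan δ| = 1, so |ϕ| = 90° − |δ| = 90° − 8.8° = 81.2° in the northern hemisphere.

|ϕ| = 81.2°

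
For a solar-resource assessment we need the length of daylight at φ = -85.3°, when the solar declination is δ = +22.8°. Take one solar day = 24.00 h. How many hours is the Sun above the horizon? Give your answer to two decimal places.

0.00 h

cos H₀ = −tan φ · tan δ = 5.1130 ≥ 1, so the Sun never rises (polar night) and H₀ = 0.
Daylight = 2H₀/(2π) × 24.00 h = (0.0000/π) × 24.00 = 0.00 h.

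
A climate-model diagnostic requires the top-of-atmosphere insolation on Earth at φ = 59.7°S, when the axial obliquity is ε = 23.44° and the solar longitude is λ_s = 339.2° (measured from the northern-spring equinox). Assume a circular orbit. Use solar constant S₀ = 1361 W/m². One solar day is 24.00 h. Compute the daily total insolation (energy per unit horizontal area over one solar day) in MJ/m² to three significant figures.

Solar declination: sin δ = sin ε · sin λ_s = sin 23.44° × sin 339.2° = -0.14126, so δ = -8.121°.
cos H₀ = −tan(-59.7°) tan(-8.121°) = -0.2442, H₀ = 1.8175 rad.
Bracket: H₀ sin φ sin δ + cos φ cos δ sin H₀ = 1.8175×-0.86340×-0.14126 + 0.50453×0.98997×0.96973 = 0.221669 + 0.484351 = 0.706020.
Q̄ = (S₀/π) × [bracket] = (1361/π) × 0.706020 = 305.86 W/m².
Daily total = Q̄ × 24.00 h × 3600 s/h = 305.86 × 24.00 × 3600 / 10⁶ = 26.43 MJ/m².

26.4 MJ/m²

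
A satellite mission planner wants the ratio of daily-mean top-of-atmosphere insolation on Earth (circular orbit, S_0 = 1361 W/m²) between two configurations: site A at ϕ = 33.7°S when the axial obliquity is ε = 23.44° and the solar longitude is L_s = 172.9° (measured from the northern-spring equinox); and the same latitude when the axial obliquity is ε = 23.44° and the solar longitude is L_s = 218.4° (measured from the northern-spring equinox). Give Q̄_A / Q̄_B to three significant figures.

Q̄_A / Q̄_B ≈ 0.763

— Configuration A (ϕ=-33.7°):
Solar declination: sin δ = sin ε · sin L_s = sin 23.44° × sin 172.9° = 0.04917, so δ = +2.818°.
cos h₀ = −tan(-33.7°) tan(+2.818°) = 0.0328, h₀ = 1.5380 rad.
Bracket: h₀ sin ϕ sin δ + cos ϕ cos δ sin h₀ = 1.5380×-0.55484×0.04917 + 0.83195×0.99879×0.99946 = -0.041959 + 0.830495 = 0.788536.
Q̄ = (S_0/π) × [bracket] = (1361/π) × 0.788536 = 341.61 W/m².
— Configuration B (ϕ=-33.7°):
Solar declination: sin δ = sin ε · sin L_s = sin 23.44° × sin 218.4° = -0.24709, so δ = -14.305°.
cos h₀ = −tan(-33.7°) tan(-14.305°) = -0.1701, h₀ = 1.7417 rad.
Bracket: h₀ sin ϕ sin δ + cos ϕ cos δ sin h₀ = 1.7417×-0.55484×-0.24709 + 0.83195×0.96899×0.98543 = 0.238779 + 0.794406 = 1.033185.
Q̄ = (S_0/π) × [bracket] = (1361/π) × 1.033185 = 447.60 W/m².
Ratio Q̄_A / Q̄_B = 341.61 / 447.60 = 0.7632.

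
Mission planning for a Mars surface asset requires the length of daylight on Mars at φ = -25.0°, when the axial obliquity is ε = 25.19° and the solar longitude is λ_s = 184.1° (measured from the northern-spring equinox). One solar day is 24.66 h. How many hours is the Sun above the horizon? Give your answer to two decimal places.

Solar declination: sin δ = sin ε · sin λ_s = sin 25.19° × sin 184.1° = -0.03043, so δ = -1.744°.
cos H₀ = −tan φ · tan δ = −tan(-25.0°) × tan(-1.744°) = -0.0142, so H₀ = 1.5850 rad = 90.81°.
Daylight = 2H₀/(2π) × 24.66 h = (1.5850/π) × 24.66 = 12.44 h.

12.44 h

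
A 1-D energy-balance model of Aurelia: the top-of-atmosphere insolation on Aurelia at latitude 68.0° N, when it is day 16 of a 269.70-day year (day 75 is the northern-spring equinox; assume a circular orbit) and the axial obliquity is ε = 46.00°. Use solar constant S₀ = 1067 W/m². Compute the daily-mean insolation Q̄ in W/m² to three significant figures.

Solar longitude: λ_s = 360° × (16 − 75)/269.70 = -78.754°, i.e. -78.754° + 360° = 281.246°.
sin δ = sin 46.00° × sin 281.246° = -0.70553, so δ = -44.872°.
cos H₀ = −tan(+68.0°) tan(-44.872°) = 2.4641 ≥ 1 ⇒ polar night, H₀ = 0 and Q̄ = 0.

Q̄ ≈ 0.00 W/m²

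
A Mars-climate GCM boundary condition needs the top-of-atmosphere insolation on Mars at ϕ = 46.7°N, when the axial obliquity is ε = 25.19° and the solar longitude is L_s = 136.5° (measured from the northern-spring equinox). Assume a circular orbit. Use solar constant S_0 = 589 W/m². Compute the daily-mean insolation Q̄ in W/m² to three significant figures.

Solar declination: sin δ = sin ε · sin L_s = sin 25.19° × sin 136.5° = 0.29298, so δ = +17.036°.
cos h₀ = −tan(+46.7°) tan(+17.036°) = -0.3252, h₀ = 1.9020 rad.
Bracket: h₀ sin ϕ sin δ + cos ϕ cos δ sin h₀ = 1.9020×0.72777×0.29298 + 0.68582×0.95612×0.94566 = 0.405548 + 0.620094 = 1.025642.
Q̄ = (S_0/π) × [bracket] = (589/π) × 1.025642 = 192.3 W/m².

Q̄ ≈ 192 W/m²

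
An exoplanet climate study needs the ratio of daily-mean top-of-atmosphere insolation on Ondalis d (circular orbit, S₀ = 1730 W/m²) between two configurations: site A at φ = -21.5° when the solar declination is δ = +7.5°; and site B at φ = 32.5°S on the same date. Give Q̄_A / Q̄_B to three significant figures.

Q̄_A / Q̄_B ≈ 1.16

— Configuration A (φ=-21.5°):
cos H₀ = −tan(-21.5°) tan(+7.500°) = 0.0519, H₀ = 1.5189 rad.
Bracket: H₀ sin φ sin δ + cos φ cos δ sin H₀ = 1.5189×-0.36650×0.13053 + 0.93042×0.99144×0.99865 = -0.072663 + 0.921210 = 0.848547.
Q̄ = (S₀/π) × [bracket] = (1730/π) × 0.848547 = 467.27 W/m².
— Configuration B (φ=-32.5°):
cos H₀ = −tan(-32.5°) tan(+7.500°) = 0.0839, H₀ = 1.4868 rad.
Bracket: H₀ sin φ sin δ + cos φ cos δ sin H₀ = 1.4868×-0.53730×0.13053 + 0.84339×0.99144×0.99648 = -0.104275 + 0.833227 = 0.728952.
Q̄ = (S₀/π) × [bracket] = (1730/π) × 0.728952 = 401.42 W/m².
Ratio Q̄_A / Q̄_B = 467.27 / 401.42 = 1.164.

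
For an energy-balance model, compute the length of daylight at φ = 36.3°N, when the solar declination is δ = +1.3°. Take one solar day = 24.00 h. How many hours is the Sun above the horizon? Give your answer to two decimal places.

cos H₀ = −tan φ · tan δ = −tan(+36.3°) × tan(+1.300°) = -0.0167, so H₀ = 1.5875 rad = 90.96°.
Daylight = 2H₀/(2π) × 24.00 h = (1.5875/π) × 24.00 = 12.13 h.

12.13 h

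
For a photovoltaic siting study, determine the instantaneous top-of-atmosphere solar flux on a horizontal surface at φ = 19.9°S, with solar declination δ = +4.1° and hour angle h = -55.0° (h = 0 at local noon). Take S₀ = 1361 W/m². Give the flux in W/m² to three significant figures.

699 W/m²

cos θ_z = sin φ sin δ + cos φ cos δ cos h = -0.024336 + 0.537947 = 0.513611.
Flux = S₀ · cos θ_z = 1361 × 0.513611 = 699.0 W/m².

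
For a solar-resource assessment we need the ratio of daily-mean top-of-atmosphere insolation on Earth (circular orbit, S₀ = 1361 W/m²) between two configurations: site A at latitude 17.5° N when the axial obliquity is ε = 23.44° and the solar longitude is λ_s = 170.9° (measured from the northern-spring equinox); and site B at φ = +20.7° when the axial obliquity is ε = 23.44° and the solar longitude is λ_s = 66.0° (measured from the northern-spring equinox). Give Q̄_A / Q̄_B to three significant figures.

— Configuration A (φ=+17.5°):
Solar declination: sin δ = sin ε · sin λ_s = sin 23.44° × sin 170.9° = 0.06291, so δ = +3.607°.
cos H₀ = −tan(+17.5°) tan(+3.607°) = -0.0199, H₀ = 1.5907 rad.
Bracket: H₀ sin φ sin δ + cos φ cos δ sin H₀ = 1.5907×0.30071×0.06291 + 0.95372×0.99802×0.99980 = 0.030092 + 0.951641 = 0.981733.
Q̄ = (S₀/π) × [bracket] = (1361/π) × 0.981733 = 425.31 W/m².
— Configuration B (φ=+20.7°):
Solar declination: sin δ = sin ε · sin λ_s = sin 23.44° × sin 66.0° = 0.36340, so δ = +21.309°.
cos H₀ = −tan(+20.7°) tan(+21.309°) = -0.1474, H₀ = 1.7187 rad.
Bracket: H₀ sin φ sin δ + cos φ cos δ sin H₀ = 1.7187×0.35347×0.36340 + 0.93544×0.93163×0.98908 = 0.220769 + 0.861967 = 1.082736.
Q̄ = (S₀/π) × [bracket] = (1361/π) × 1.082736 = 469.06 W/m².
Ratio Q̄_A / Q̄_B = 425.31 / 469.06 = 0.9067.

Q̄_A / Q̄_B ≈ 0.907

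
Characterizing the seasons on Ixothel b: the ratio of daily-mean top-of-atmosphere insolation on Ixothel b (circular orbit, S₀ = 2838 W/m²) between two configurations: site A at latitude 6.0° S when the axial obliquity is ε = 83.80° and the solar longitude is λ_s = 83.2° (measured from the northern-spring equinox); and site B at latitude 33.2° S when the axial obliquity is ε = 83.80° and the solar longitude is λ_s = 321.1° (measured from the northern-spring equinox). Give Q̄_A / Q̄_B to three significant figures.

Q̄_A / Q̄_B ≈ 0.0247

— Configuration A (φ=-6.0°):
Solar declination: sin δ = sin ε · sin λ_s = sin 83.80° × sin 83.2° = 0.98716, so δ = +80.808°.
cos H₀ = −tan(-6.0°) tan(+80.808°) = 0.6495, H₀ = 0.8639 rad.
Bracket: H₀ sin φ sin δ + cos φ cos δ sin H₀ = 0.8639×-0.10453×0.98716 + 0.99452×0.15975×0.76038 = -0.089144 + 0.120805 = 0.031661.
Q̄ = (S₀/π) × [bracket] = (2838/π) × 0.031661 = 28.601 W/m².
— Configuration B (φ=-33.2°):
Solar declination: sin δ = sin ε · sin λ_s = sin 83.80° × sin 321.1° = -0.62429, so δ = -38.630°.
cos H₀ = −tan(-33.2°) tan(-38.630°) = -0.5229, H₀ = 2.1211 rad.
Bracket: H₀ sin φ sin δ + cos φ cos δ sin H₀ = 2.1211×-0.54756×-0.62429 + 0.83676×0.78119×0.85236 = 0.725069 + 0.557161 = 1.282230.
Q̄ = (S₀/π) × [bracket] = (2838/π) × 1.282230 = 1158.3 W/m².
Ratio Q̄_A / Q̄_B = 28.601 / 1158.3 = 0.02469.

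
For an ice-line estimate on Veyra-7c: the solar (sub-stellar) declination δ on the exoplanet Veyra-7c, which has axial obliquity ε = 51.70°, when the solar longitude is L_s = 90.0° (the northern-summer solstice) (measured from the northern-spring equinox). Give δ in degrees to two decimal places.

sin δ = sin ε · sin L_s = sin 51.70° × sin 90.0° = 0.784776.
δ = arcsin(0.784776) = +51.70°.

δ = +51.70°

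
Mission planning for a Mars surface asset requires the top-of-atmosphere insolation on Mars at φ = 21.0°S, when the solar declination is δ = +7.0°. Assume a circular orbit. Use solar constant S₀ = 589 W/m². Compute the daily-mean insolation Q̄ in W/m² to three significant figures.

cos H₀ = −tan(-21.0°) tan(+7.000°) = 0.0471, H₀ = 1.5236 rad.
Bracket: H₀ sin φ sin δ + cos φ cos δ sin H₀ = 1.5236×-0.35837×0.12187 + 0.93358×0.99255×0.99889 = -0.066543 + 0.925596 = 0.859053.
Q̄ = (S₀/π) × [bracket] = (589/π) × 0.859053 = 161.1 W/m².

Q̄ ≈ 161 W/m²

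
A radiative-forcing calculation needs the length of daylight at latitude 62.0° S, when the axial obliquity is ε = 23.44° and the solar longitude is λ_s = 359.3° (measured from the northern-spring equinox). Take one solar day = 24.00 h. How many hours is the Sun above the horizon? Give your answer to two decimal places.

Solar declination: sin δ = sin ε · sin λ_s = sin 23.44° × sin 359.3° = -0.00486, so δ = -0.278°.
cos H₀ = −tan φ · tan δ = −tan(-62.0°) × tan(-0.278°) = -0.0091, so H₀ = 1.5799 rad = 90.52°.
Daylight = 2H₀/(2π) × 24.00 h = (1.5799/π) × 24.00 = 12.07 h.

12.07 h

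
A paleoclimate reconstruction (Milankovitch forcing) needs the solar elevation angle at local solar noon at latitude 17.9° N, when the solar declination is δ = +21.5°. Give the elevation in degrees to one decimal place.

At local noon the hour angle is zero, so the zenith angle equals |φ − δ| = |+17.9° − (+21.500°)| = 3.600°.
Elevation = 90° − 3.600° = 86.4°.

86.4°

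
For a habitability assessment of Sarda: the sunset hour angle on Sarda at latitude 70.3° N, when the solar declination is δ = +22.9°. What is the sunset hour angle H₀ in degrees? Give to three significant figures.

H₀ = 180°

Sunrise equation: cos H₀ = −tan φ · tan δ = -1.1798 ≤ −1, so the host star never sets (polar day) and H₀ = π.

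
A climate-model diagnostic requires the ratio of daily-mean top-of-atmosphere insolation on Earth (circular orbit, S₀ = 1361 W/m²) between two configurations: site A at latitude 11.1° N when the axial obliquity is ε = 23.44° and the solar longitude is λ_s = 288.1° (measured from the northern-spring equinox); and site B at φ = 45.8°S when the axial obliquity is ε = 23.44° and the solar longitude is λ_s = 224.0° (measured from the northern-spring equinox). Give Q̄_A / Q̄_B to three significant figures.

Q̄_A / Q̄_B ≈ 0.789

— Configuration A (φ=+11.1°):
Solar declination: sin δ = sin ε · sin λ_s = sin 23.44° × sin 288.1° = -0.37810, so δ = -22.216°.
cos H₀ = −tan(+11.1°) tan(-22.216°) = 0.0801, H₀ = 1.4906 rad.
Bracket: H₀ sin φ sin δ + cos φ cos δ sin H₀ = 1.4906×0.19252×-0.37810 + 0.98129×0.92576×0.99678 = -0.108503 + 0.905514 = 0.797011.
Q̄ = (S₀/π) × [bracket] = (1361/π) × 0.797011 = 345.28 W/m².
— Configuration B (φ=-45.8°):
Solar declination: sin δ = sin ε · sin λ_s = sin 23.44° × sin 224.0° = -0.27633, so δ = -16.041°.
cos H₀ = −tan(-45.8°) tan(-16.041°) = -0.2957, H₀ = 1.8709 rad.
Bracket: H₀ sin φ sin δ + cos φ cos δ sin H₀ = 1.8709×-0.71691×-0.27633 + 0.69717×0.96106×0.95529 = 0.370632 + 0.640066 = 1.010698.
Q̄ = (S₀/π) × [bracket] = (1361/π) × 1.010698 = 437.85 W/m².
Ratio Q̄_A / Q̄_B = 345.28 / 437.85 = 0.7886.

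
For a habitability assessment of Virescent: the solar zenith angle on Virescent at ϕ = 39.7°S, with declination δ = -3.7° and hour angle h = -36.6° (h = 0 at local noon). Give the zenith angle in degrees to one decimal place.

θ_z = 48.9°

cos θ_z = sin ϕ sin δ + cos ϕ cos δ cos h = 0.041221 + 0.616400 = 0.657621.
θ_z = arccos(0.657621) = 48.9°.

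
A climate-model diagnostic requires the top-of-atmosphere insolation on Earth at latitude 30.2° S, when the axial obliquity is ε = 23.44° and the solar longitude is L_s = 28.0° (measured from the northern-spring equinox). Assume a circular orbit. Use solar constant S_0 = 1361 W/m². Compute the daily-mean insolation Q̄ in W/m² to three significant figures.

Solar declination: sin δ = sin ε · sin L_s = sin 23.44° × sin 28.0° = 0.18675, so δ = +10.763°.
cos h₀ = −tan(-30.2°) tan(+10.763°) = 0.1106, h₀ = 1.4599 rad.
Bracket: h₀ sin ϕ sin δ + cos ϕ cos δ sin h₀ = 1.4599×-0.50302×0.18675 + 0.86427×0.98241×0.99386 = -0.137142 + 0.843854 = 0.706712.
Q̄ = (S_0/π) × [bracket] = (1361/π) × 0.706712 = 306.2 W/m².

Q̄ ≈ 306 W/m²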